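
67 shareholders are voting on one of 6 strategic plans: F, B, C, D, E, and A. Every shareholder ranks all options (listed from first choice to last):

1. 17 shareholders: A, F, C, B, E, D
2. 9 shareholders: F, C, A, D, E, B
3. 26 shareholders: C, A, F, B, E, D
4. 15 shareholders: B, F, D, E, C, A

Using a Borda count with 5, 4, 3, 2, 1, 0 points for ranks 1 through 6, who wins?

F: 17·4 + 9·5 + 26·3 + 15·4 = 251
B: 17·2 + 9·0 + 26·2 + 15·5 = 161
C: 17·3 + 9·4 + 26·5 + 15·1 = 232
D: 17·0 + 9·2 + 26·0 + 15·3 = 63
E: 17·1 + 9·1 + 26·1 + 15·2 = 82
A: 17·5 + 9·3 + 26·4 + 15·0 = 216
F has the highest Borda score (251).

F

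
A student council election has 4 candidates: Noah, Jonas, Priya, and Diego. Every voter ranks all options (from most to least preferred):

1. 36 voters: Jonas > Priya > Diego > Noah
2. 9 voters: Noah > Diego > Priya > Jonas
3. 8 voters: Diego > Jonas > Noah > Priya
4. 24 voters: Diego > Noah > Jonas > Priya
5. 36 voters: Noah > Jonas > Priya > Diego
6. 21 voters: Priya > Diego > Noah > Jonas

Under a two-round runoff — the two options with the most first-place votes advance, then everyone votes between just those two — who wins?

Round 1 first-place votes: Noah 45, Jonas 36, Priya 21, Diego 32.
Noah and Jonas advance.
Runoff: Noah is preferred to Jonas by 90 voters; Jonas by 44.
Noah wins the runoff.

Noah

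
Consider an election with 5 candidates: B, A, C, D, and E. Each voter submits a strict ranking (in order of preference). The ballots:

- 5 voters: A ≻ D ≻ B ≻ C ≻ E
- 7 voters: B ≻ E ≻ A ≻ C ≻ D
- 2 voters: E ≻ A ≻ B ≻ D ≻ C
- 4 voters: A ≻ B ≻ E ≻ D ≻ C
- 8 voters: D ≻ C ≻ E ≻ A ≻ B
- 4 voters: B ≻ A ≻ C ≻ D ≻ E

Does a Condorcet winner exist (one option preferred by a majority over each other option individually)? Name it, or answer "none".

Checking pairwise contests:
A beats B 19–11.
E beats A 17–13.
B beats C 22–8.
B beats D 17–13.
B beats E 20–10.
Every option loses at least one head-to-head, so there is no Condorcet winner.

none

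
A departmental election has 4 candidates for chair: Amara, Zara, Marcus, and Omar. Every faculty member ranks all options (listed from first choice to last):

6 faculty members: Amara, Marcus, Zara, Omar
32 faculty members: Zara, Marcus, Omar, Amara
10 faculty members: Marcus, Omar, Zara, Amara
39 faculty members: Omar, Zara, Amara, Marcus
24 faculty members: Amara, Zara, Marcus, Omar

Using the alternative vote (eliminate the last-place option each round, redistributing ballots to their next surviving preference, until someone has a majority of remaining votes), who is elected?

Zara

Round 1: Amara 30, Zara 32, Marcus 10, Omar 39. Eliminate Marcus.
Round 2: Amara 30, Zara 32, Omar 49. Eliminate Amara.
Round 3: Zara 62, Omar 49. Zara has a majority.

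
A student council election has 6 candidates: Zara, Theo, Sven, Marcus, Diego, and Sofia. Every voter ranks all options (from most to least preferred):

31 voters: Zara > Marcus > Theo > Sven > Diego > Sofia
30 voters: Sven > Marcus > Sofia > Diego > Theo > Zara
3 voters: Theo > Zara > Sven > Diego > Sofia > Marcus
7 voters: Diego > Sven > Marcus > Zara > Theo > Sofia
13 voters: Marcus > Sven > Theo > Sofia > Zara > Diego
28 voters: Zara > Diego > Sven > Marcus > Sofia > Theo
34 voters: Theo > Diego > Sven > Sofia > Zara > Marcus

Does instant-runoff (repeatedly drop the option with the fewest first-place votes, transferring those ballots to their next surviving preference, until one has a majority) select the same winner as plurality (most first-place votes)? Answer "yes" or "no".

Instant-runoff — R1 Zara 59, Theo 37, Sven 30, Marcus 13, Diego 7, Sofia 0 (Sofia out); R2 Zara 59, Theo 37, Sven 30, Marcus 13, Diego 7 (Diego out); R3 Zara 59, Theo 37, Sven 37, Marcus 13 (Marcus out); R4 Zara 59, Theo 37, Sven 50 (Theo out); R5 Zara 62, Sven 84 (Sven winner). Winner: Sven.
Plurality — first-place votes: Zara 59, Theo 37, Sven 30, Marcus 13, Diego 7, Sofia 0. Winner: Zara.
The two methods disagree.

no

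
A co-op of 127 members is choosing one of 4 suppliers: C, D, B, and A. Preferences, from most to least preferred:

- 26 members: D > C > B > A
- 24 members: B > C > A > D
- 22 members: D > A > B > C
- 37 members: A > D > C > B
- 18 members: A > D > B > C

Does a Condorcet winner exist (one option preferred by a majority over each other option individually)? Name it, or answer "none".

A

A vs C: 77–50 for A.
A vs D: 79–48 for A.
A vs B: 77–50 for A.
A beats every other option head-to-head.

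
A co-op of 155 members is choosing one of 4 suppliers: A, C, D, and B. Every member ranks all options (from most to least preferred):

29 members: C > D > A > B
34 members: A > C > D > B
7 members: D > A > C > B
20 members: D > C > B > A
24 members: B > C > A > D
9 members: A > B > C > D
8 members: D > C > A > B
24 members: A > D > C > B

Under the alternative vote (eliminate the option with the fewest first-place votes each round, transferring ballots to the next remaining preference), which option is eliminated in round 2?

D

Round 1: A 67, C 29, D 35, B 24. Eliminate B.
Round 2: A 67, C 53, D 35. Eliminate D.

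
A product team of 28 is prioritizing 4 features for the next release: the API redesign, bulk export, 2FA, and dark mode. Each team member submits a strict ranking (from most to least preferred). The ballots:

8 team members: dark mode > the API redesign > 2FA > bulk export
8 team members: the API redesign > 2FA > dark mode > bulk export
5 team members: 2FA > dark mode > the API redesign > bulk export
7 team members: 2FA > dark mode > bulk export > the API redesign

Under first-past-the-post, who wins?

First-place votes: the API redesign 8, bulk export 0, 2FA 12, dark mode 8.
2FA has the most first-place votes.

2FA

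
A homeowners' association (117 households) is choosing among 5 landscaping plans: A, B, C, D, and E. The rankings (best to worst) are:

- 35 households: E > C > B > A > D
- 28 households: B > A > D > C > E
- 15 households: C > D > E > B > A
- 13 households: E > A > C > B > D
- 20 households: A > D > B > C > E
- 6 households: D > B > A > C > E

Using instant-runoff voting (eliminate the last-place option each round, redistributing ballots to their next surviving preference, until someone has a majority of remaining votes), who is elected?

Round 1: A 20, B 28, C 15, D 6, E 48. Eliminate D.
Round 2: A 20, B 34, C 15, E 48. Eliminate C.
Round 3: A 20, B 34, E 63. E has a majority.

E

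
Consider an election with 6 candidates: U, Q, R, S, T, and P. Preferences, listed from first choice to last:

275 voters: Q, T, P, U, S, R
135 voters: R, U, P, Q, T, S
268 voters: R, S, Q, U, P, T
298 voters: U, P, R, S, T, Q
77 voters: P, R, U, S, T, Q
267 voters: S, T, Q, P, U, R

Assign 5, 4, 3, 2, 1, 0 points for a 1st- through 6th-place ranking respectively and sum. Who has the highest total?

U: 275·2 + 135·4 + 268·2 + 298·5 + 77·3 + 267·1 = 3614
Q: 275·5 + 135·2 + 268·3 + 298·0 + 77·0 + 267·3 = 3250
R: 275·0 + 135·5 + 268·5 + 298·3 + 77·4 + 267·0 = 3217
S: 275·1 + 135·0 + 268·4 + 298·2 + 77·2 + 267·5 = 3432
T: 275·4 + 135·1 + 268·0 + 298·1 + 77·1 + 267·4 = 2678
P: 275·3 + 135·3 + 268·1 + 298·4 + 77·5 + 267·2 = 3609
U has the highest Borda score (3614).

U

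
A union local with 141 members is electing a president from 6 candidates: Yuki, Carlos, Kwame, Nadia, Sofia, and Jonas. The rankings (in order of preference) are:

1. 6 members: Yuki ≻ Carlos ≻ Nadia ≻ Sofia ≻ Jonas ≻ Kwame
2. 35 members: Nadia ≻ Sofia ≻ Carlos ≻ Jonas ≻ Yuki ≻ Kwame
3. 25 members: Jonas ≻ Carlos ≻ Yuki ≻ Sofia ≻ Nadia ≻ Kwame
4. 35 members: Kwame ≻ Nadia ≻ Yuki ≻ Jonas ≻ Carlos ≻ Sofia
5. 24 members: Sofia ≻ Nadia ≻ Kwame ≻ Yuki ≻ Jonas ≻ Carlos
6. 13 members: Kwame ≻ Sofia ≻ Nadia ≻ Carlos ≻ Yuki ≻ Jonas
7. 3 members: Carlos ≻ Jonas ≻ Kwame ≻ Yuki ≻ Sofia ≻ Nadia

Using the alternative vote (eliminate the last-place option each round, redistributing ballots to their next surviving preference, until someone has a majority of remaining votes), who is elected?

Nadia

Round 1: Yuki 6, Carlos 3, Kwame 48, Nadia 35, Sofia 24, Jonas 25. Eliminate Carlos.
Round 2: Yuki 6, Kwame 48, Nadia 35, Sofia 24, Jonas 28. Eliminate Yuki.
Round 3: Kwame 48, Nadia 41, Sofia 24, Jonas 28. Eliminate Sofia.
Round 4: Kwame 48, Nadia 65, Jonas 28. Eliminate Jonas.
Round 5: Kwame 51, Nadia 90. Nadia has a majority.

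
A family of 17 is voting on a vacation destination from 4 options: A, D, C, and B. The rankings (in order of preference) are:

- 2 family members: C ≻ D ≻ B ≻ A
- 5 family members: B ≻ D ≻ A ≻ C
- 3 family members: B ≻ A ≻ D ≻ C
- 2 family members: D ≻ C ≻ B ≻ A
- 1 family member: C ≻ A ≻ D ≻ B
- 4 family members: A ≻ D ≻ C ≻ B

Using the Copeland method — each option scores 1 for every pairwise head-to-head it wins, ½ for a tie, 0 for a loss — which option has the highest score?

A: beats C; loses to D and B → score 1.
D: beats A, C, and B → score 3.
C: beats B; loses to A and D → score 1.
B: beats A; loses to D and C → score 1.
D has the best pairwise record.

D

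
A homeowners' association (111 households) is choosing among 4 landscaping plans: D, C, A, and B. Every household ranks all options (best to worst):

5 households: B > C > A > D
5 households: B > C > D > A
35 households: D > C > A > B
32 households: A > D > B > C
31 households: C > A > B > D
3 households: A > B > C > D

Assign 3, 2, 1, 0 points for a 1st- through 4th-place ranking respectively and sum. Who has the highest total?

D: 5·0 + 5·1 + 35·3 + 32·2 + 31·0 + 3·0 = 174
C: 5·2 + 5·2 + 35·2 + 32·0 + 31·3 + 3·1 = 186
A: 5·1 + 5·0 + 35·1 + 32·3 + 31·2 + 3·3 = 207
B: 5·3 + 5·3 + 35·0 + 32·1 + 31·1 + 3·2 = 99
A has the highest Borda score (207).

A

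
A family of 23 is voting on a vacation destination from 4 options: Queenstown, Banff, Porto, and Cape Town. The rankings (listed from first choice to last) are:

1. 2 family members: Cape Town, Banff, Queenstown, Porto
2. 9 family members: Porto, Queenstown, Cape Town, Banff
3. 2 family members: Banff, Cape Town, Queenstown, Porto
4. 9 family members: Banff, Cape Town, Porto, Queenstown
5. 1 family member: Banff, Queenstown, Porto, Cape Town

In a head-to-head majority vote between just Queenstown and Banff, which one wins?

Banff

Voters preferring Queenstown to Banff: 9; preferring Banff to Queenstown: 14.
Banff wins the head-to-head.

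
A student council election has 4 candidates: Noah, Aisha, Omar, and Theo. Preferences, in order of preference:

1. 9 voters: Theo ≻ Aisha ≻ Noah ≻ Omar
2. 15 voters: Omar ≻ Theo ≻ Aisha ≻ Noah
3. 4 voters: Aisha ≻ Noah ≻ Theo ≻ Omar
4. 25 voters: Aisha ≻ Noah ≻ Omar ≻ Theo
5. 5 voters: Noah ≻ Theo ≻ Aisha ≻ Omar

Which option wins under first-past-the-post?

Aisha

First-place votes: Noah 5, Aisha 29, Omar 15, Theo 9.
Aisha has the most first-place votes.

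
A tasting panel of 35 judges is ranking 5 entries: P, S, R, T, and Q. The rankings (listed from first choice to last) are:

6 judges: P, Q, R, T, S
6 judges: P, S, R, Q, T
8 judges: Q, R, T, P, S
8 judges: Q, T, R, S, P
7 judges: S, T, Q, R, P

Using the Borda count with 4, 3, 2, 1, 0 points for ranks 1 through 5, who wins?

Q

P: 6·4 + 6·4 + 8·1 + 8·0 + 7·0 = 56
S: 6·0 + 6·3 + 8·0 + 8·1 + 7·4 = 54
R: 6·2 + 6·2 + 8·3 + 8·2 + 7·1 = 71
T: 6·1 + 6·0 + 8·2 + 8·3 + 7·3 = 67
Q: 6·3 + 6·1 + 8·4 + 8·4 + 7·2 = 102
Q has the highest Borda score (102).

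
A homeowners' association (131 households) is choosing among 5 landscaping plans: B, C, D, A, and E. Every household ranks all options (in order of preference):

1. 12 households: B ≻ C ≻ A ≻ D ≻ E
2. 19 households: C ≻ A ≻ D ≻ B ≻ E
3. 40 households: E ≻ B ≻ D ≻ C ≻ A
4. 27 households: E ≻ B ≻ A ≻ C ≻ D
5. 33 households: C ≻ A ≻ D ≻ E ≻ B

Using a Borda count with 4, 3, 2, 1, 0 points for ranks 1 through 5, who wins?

B: 12·4 + 19·1 + 40·3 + 27·3 + 33·0 = 268
C: 12·3 + 19·4 + 40·1 + 27·1 + 33·4 = 311
D: 12·1 + 19·2 + 40·2 + 27·0 + 33·2 = 196
A: 12·2 + 19·3 + 40·0 + 27·2 + 33·3 = 234
E: 12·0 + 19·0 + 40·4 + 27·4 + 33·1 = 301
C has the highest Borda score (311).

C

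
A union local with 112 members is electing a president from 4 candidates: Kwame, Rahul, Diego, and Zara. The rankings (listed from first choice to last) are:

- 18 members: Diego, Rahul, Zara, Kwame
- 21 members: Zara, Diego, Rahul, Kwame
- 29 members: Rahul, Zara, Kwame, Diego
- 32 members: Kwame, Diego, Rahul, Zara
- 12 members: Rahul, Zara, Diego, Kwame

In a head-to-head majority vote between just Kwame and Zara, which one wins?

Voters preferring Kwame to Zara: 32; preferring Zara to Kwame: 80.
Zara wins the head-to-head.

Zara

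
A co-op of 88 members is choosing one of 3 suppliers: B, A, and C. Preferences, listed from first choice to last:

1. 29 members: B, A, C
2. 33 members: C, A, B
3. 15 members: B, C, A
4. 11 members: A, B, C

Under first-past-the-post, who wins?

First-place votes: B 44, A 11, C 33.
B has the most first-place votes.

B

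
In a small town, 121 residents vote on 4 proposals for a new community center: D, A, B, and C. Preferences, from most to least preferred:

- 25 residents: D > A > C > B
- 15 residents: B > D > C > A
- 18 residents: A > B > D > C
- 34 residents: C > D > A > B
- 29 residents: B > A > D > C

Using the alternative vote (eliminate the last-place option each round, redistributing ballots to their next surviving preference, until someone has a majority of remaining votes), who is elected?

Round 1: D 25, A 18, B 44, C 34. Eliminate A.
Round 2: D 25, B 62, C 34. B has a majority.

B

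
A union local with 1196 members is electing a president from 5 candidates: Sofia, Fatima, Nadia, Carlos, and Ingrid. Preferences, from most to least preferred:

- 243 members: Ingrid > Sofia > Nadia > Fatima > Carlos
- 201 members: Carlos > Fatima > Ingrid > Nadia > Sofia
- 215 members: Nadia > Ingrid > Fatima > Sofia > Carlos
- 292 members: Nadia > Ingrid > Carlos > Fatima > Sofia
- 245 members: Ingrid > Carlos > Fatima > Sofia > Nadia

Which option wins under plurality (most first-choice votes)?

Nadia

First-place votes: Sofia 0, Fatima 0, Nadia 507, Carlos 201, Ingrid 488.
Nadia has the most first-place votes.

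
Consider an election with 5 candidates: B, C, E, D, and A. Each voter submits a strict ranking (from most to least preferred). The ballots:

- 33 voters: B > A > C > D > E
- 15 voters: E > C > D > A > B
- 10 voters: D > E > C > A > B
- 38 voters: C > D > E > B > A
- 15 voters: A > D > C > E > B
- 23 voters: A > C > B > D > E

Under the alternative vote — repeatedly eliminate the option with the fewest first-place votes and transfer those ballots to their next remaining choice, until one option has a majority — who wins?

A

Round 1: B 33, C 38, E 15, D 10, A 38. Eliminate D.
Round 2: B 33, C 38, E 25, A 38. Eliminate E.
Round 3: B 33, C 63, A 38. Eliminate B.
Round 4: C 63, A 71. A has a majority.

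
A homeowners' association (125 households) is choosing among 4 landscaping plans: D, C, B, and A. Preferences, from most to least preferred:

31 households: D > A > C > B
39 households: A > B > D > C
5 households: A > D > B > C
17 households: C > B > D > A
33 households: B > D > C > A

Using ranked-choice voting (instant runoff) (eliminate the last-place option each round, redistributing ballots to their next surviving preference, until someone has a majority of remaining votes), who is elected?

Round 1: D 31, C 17, B 33, A 44. Eliminate C.
Round 2: D 31, B 50, A 44. Eliminate D.
Round 3: B 50, A 75. A has a majority.

A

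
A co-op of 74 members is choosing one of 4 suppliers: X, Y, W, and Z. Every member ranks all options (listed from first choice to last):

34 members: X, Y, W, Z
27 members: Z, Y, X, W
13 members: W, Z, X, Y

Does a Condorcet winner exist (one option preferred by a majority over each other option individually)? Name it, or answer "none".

Checking pairwise contests:
Z beats X 40–34.
X beats Y 47–27.
X beats W 61–13.
W beats Z 47–27.
Every option loses at least one head-to-head, so there is no Condorcet winner.

none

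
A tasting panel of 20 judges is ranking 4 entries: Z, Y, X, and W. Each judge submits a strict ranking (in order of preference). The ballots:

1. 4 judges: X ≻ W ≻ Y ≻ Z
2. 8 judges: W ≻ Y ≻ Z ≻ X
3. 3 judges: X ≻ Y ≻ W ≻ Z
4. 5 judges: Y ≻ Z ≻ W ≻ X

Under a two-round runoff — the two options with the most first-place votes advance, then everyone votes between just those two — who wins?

Round 1 first-place votes: Z 0, Y 5, X 7, W 8.
W and X advance.
Runoff: W is preferred to X by 13 voters; X by 7.
W wins the runoff.

W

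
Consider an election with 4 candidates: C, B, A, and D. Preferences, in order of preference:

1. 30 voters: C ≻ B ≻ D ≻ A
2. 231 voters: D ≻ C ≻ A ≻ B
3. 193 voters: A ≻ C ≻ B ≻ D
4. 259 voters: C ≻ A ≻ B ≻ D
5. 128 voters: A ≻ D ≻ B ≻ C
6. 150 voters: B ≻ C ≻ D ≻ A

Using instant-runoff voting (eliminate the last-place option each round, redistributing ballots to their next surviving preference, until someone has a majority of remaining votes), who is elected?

C

Round 1: C 289, B 150, A 321, D 231. Eliminate B.
Round 2: C 439, A 321, D 231. Eliminate D.
Round 3: C 670, A 321. C has a majority.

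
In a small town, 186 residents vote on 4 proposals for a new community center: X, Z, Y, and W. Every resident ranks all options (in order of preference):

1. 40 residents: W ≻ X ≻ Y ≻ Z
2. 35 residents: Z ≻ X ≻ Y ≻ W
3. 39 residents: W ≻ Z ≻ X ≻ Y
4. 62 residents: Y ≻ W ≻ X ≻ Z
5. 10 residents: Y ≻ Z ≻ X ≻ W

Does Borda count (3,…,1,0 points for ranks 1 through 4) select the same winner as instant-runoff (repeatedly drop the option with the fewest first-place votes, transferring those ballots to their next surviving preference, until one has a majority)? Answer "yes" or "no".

Borda — scores: X 261, Z 203, Y 291, W 361. Winner: W.
Instant-runoff — R1 X 0, Z 35, Y 72, W 79 (X out); R2 Z 35, Y 72, W 79 (Z out); R3 Y 107, W 79 (Y winner). Winner: Y.
The two methods disagree.

no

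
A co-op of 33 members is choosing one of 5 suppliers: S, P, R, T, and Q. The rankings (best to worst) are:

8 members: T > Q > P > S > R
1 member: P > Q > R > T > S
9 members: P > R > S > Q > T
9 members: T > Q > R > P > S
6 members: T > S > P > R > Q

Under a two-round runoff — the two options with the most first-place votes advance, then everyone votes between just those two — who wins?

T

Round 1 first-place votes: S 0, P 10, R 0, T 23, Q 0.
T and P advance.
Runoff: T is preferred to P by 23 voters; P by 10.
T wins the runoff.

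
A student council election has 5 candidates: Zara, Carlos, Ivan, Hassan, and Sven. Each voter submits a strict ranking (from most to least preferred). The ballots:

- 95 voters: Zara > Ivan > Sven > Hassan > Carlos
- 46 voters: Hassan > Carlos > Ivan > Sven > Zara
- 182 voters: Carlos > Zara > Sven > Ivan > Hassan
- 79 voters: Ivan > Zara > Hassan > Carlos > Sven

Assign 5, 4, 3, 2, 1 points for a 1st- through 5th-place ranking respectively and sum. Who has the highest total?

Zara

Zara: 95·5 + 46·1 + 182·4 + 79·4 = 1565
Carlos: 95·1 + 46·4 + 182·5 + 79·2 = 1347
Ivan: 95·4 + 46·3 + 182·2 + 79·5 = 1277
Hassan: 95·2 + 46·5 + 182·1 + 79·3 = 839
Sven: 95·3 + 46·2 + 182·3 + 79·1 = 1002
Zara has the highest Borda score (1565).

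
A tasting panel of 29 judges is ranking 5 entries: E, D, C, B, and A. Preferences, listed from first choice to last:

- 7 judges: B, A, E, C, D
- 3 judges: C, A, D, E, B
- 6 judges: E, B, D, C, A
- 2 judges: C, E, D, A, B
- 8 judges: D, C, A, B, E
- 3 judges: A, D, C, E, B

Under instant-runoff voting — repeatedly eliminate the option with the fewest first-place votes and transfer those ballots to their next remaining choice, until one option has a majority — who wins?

E

Round 1: E 6, D 8, C 5, B 7, A 3. Eliminate A.
Round 2: E 6, D 11, C 5, B 7. Eliminate C.
Round 3: E 8, D 14, B 7. Eliminate B.
Round 4: E 15, D 14. E has a majority.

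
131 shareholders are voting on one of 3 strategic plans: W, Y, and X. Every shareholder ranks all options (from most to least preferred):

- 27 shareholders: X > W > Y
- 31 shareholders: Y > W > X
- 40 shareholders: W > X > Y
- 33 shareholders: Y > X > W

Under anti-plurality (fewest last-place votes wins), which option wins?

Last-place votes: W 33, Y 67, X 31.
X is ranked last by the fewest voters, so X wins.

X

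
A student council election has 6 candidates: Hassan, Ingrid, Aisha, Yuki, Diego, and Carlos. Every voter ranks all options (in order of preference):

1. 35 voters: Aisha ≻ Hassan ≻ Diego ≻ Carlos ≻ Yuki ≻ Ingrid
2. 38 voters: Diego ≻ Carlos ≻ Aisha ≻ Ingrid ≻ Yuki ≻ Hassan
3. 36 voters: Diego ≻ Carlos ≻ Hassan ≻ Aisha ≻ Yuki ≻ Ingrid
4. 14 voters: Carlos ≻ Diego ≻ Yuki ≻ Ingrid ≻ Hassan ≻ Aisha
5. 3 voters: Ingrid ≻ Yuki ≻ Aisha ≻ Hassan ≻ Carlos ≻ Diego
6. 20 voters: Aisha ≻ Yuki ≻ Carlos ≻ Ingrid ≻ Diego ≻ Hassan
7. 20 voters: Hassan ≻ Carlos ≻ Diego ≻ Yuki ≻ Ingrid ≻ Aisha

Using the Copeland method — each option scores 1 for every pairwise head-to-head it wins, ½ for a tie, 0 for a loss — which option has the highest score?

Hassan: beats Ingrid and Yuki; loses to Aisha, Diego, and Carlos → score 2.
Ingrid: loses to Hassan, Aisha, Yuki, Diego, and Carlos → score 0.
Aisha: beats Hassan, Ingrid, and Yuki; loses to Diego and Carlos → score 3.
Yuki: beats Ingrid; loses to Hassan, Aisha, Diego, and Carlos → score 1.
Diego: beats Hassan, Ingrid, Aisha, Yuki, and Carlos → score 5.
Carlos: beats Hassan, Ingrid, Aisha, and Yuki; loses to Diego → score 4.
Diego has the best pairwise record.

Diego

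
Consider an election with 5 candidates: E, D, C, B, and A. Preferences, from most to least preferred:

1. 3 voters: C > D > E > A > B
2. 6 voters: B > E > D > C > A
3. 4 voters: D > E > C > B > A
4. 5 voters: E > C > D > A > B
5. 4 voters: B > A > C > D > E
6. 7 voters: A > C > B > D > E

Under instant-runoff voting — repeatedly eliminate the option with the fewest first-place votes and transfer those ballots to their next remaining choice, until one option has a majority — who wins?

Round 1: E 5, D 4, C 3, B 10, A 7. Eliminate C.
Round 2: E 5, D 7, B 10, A 7. Eliminate E.
Round 3: D 12, B 10, A 7. Eliminate A.
Round 4: D 12, B 17. B has a majority.

B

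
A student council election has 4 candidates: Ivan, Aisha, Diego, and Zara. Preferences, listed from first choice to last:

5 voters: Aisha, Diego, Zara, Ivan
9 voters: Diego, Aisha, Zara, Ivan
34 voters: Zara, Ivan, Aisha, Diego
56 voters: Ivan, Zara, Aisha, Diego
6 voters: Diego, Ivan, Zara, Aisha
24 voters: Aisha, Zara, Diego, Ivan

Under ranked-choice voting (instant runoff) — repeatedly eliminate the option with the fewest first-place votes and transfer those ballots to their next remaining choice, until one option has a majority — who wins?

Round 1: Ivan 56, Aisha 29, Diego 15, Zara 34. Eliminate Diego.
Round 2: Ivan 62, Aisha 38, Zara 34. Eliminate Zara.
Round 3: Ivan 96, Aisha 38. Ivan has a majority.

Ivan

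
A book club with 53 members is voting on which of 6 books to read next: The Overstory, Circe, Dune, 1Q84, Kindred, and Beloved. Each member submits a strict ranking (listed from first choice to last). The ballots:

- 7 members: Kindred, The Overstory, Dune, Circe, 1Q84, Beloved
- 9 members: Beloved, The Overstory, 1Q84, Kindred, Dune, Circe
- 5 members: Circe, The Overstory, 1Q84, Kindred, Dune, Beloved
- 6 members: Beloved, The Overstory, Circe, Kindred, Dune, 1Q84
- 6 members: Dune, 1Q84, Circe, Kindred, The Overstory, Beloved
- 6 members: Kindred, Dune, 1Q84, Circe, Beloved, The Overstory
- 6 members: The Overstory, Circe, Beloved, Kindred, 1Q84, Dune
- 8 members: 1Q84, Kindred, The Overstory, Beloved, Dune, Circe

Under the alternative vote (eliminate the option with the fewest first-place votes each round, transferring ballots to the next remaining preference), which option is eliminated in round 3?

Round 1: The Overstory 6, Circe 5, Dune 6, 1Q84 8, Kindred 13, Beloved 15. Eliminate Circe.
Round 2: The Overstory 11, Dune 6, 1Q84 8, Kindred 13, Beloved 15. Eliminate Dune.
Round 3: The Overstory 11, 1Q84 14, Kindred 13, Beloved 15. Eliminate The Overstory.

The Overstory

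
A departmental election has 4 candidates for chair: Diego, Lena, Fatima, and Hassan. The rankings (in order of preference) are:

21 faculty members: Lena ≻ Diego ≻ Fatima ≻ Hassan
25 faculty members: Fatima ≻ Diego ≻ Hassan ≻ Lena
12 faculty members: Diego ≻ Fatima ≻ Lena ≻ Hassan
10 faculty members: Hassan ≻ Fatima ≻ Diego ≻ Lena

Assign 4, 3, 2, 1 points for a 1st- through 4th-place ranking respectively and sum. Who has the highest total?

Fatima

Diego: 21·3 + 25·3 + 12·4 + 10·2 = 206
Lena: 21·4 + 25·1 + 12·2 + 10·1 = 143
Fatima: 21·2 + 25·4 + 12·3 + 10·3 = 208
Hassan: 21·1 + 25·2 + 12·1 + 10·4 = 123
Fatima has the highest Borda score (208).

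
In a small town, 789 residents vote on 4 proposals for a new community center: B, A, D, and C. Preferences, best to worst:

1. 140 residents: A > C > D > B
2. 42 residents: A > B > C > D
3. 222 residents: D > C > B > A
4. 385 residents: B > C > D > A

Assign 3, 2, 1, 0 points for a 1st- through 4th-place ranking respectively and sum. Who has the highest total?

C

B: 140·0 + 42·2 + 222·1 + 385·3 = 1461
A: 140·3 + 42·3 + 222·0 + 385·0 = 546
D: 140·1 + 42·0 + 222·3 + 385·1 = 1191
C: 140·2 + 42·1 + 222·2 + 385·2 = 1536
C has the highest Borda score (1536).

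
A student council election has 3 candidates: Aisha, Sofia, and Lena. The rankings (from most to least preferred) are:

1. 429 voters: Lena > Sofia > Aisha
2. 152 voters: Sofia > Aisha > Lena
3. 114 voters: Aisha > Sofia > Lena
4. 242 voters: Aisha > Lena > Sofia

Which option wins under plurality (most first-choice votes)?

Lena

First-place votes: Aisha 356, Sofia 152, Lena 429.
Lena has the most first-place votes.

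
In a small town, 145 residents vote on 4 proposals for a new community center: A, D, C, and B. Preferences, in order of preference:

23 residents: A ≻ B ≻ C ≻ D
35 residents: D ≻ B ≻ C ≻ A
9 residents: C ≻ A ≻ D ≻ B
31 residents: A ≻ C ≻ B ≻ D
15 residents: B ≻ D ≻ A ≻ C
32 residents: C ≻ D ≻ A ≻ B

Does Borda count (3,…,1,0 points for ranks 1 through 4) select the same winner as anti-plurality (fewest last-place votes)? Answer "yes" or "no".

Borda — scores: A 227, D 208, C 243, B 192. Winner: C.
Anti-plurality — last-place votes: A 35, D 54, C 15, B 41. Winner: C.
The two methods agree.

yes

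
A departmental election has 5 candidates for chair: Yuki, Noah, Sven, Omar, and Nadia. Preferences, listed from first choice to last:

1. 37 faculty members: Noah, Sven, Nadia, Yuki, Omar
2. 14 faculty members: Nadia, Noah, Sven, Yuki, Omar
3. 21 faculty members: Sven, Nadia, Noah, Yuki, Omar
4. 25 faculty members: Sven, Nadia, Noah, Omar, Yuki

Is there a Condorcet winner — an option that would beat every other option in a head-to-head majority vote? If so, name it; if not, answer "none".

none

Checking pairwise contests:
Noah beats Yuki 97–0.
Nadia beats Noah 60–37.
Noah beats Sven 51–46.
Yuki beats Omar 72–25.
Sven beats Nadia 83–14.
Every option loses at least one head-to-head, so there is no Condorcet winner.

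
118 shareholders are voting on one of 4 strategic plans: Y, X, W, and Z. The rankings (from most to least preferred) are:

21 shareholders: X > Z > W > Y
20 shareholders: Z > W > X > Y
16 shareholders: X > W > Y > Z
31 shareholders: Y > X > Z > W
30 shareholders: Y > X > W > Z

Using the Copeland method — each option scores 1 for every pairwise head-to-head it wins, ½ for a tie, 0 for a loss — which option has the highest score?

Y

Y: beats X, W, and Z → score 3.
X: beats W and Z; loses to Y → score 2.
W: loses to Y, X, and Z → score 0.
Z: beats W; loses to Y and X → score 1.
Y has the best pairwise record.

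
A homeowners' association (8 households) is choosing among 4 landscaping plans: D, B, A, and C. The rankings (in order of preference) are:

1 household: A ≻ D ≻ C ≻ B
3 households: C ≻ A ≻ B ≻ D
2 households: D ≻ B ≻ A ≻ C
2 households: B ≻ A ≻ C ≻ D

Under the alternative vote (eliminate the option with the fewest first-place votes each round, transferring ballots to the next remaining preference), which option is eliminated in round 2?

Round 1: D 2, B 2, A 1, C 3. Eliminate A.
Round 2: D 3, B 2, C 3. Eliminate B.

B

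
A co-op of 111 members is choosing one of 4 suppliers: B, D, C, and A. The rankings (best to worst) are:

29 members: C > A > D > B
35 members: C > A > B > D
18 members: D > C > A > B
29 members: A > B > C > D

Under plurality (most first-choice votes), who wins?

First-place votes: B 0, D 18, C 64, A 29.
C has the most first-place votes.

C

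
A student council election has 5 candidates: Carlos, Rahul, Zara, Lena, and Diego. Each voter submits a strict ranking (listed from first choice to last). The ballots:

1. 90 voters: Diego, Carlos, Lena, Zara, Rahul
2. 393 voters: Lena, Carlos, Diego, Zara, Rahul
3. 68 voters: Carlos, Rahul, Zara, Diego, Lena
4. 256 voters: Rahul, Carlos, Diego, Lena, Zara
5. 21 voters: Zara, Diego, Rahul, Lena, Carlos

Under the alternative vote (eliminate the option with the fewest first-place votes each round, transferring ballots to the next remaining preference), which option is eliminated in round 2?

Round 1: Carlos 68, Rahul 256, Zara 21, Lena 393, Diego 90. Eliminate Zara.
Round 2: Carlos 68, Rahul 256, Lena 393, Diego 111. Eliminate Carlos.

Carlos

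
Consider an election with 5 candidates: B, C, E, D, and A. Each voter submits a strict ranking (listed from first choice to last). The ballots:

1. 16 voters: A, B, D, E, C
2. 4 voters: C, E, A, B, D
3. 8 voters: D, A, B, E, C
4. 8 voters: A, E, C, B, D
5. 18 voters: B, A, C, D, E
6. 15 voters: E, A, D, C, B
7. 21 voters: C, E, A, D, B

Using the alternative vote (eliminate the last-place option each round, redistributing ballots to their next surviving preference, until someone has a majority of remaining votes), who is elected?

Round 1: B 18, C 25, E 15, D 8, A 24. Eliminate D.
Round 2: B 18, C 25, E 15, A 32. Eliminate E.
Round 3: B 18, C 25, A 47. A has a majority.

A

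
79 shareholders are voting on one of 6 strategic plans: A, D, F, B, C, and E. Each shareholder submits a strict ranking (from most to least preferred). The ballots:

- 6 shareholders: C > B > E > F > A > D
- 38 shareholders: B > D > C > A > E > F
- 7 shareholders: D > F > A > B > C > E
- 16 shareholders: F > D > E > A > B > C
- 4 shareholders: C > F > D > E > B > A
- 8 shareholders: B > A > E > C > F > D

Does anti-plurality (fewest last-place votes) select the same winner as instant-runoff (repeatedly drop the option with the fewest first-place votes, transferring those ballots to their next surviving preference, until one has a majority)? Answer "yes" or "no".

Anti-plurality — last-place votes: A 4, D 14, F 38, B 0, C 16, E 7. Winner: B.
Instant-runoff — R1 A 0, D 7, F 16, B 46, C 10, E 0 (B winner). Winner: B.
The two methods agree.

yes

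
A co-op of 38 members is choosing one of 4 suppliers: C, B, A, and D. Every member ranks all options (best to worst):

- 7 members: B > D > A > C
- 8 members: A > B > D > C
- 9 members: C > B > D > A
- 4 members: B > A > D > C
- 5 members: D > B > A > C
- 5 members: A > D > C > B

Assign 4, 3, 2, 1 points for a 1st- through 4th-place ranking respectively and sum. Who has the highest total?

B

C: 7·1 + 8·1 + 9·4 + 4·1 + 5·1 + 5·2 = 70
B: 7·4 + 8·3 + 9·3 + 4·4 + 5·3 + 5·1 = 115
A: 7·2 + 8·4 + 9·1 + 4·3 + 5·2 + 5·4 = 97
D: 7·3 + 8·2 + 9·2 + 4·2 + 5·4 + 5·3 = 98
B has the highest Borda score (115).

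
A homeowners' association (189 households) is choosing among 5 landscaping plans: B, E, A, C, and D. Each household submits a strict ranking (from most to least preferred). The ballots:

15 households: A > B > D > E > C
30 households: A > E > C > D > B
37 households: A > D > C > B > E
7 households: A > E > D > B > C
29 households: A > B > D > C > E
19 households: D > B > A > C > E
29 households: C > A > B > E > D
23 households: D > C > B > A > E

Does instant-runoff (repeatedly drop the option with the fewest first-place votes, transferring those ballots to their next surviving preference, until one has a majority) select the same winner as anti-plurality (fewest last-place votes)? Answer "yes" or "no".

yes

Instant-runoff — R1 B 0, E 0, A 118, C 29, D 42 (A winner). Winner: A.
Anti-plurality — last-place votes: B 30, E 108, A 0, C 22, D 29. Winner: A.
The two methods agree.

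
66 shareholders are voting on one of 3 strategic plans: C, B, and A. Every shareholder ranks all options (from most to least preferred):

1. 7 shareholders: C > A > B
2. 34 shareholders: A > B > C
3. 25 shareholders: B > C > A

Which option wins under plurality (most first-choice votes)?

First-place votes: C 7, B 25, A 34.
A has the most first-place votes.

A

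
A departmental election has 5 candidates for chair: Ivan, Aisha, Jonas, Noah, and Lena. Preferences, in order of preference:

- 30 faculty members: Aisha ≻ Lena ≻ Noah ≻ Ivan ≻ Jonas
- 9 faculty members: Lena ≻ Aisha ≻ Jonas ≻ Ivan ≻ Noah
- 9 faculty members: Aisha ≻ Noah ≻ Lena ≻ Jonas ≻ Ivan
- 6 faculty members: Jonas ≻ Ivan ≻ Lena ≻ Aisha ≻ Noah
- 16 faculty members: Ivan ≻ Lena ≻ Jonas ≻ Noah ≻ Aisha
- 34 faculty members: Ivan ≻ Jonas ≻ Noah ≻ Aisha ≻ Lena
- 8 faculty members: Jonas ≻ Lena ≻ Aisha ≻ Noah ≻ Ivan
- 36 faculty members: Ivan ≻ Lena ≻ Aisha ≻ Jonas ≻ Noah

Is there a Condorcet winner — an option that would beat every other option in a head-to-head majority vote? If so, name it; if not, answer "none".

Ivan vs Aisha: 92–56 for Ivan.
Ivan vs Jonas: 116–32 for Ivan.
Ivan vs Noah: 101–47 for Ivan.
Ivan vs Lena: 92–56 for Ivan.
Ivan beats every other option head-to-head.

Ivan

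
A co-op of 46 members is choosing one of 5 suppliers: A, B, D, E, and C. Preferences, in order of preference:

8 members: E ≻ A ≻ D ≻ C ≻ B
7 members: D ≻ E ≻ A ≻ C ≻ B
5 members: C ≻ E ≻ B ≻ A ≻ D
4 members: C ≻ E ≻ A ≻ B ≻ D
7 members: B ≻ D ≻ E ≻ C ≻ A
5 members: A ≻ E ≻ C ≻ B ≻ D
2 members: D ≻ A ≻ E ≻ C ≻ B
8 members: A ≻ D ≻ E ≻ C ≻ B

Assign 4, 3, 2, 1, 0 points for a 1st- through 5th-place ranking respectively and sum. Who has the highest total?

E

A: 8·3 + 7·2 + 5·1 + 4·2 + 7·0 + 5·4 + 2·3 + 8·4 = 109
B: 8·0 + 7·0 + 5·2 + 4·1 + 7·4 + 5·1 + 2·0 + 8·0 = 47
D: 8·2 + 7·4 + 5·0 + 4·0 + 7·3 + 5·0 + 2·4 + 8·3 = 97
E: 8·4 + 7·3 + 5·3 + 4·3 + 7·2 + 5·3 + 2·2 + 8·2 = 129
C: 8·1 + 7·1 + 5·4 + 4·4 + 7·1 + 5·2 + 2·1 + 8·1 = 78
E has the highest Borda score (129).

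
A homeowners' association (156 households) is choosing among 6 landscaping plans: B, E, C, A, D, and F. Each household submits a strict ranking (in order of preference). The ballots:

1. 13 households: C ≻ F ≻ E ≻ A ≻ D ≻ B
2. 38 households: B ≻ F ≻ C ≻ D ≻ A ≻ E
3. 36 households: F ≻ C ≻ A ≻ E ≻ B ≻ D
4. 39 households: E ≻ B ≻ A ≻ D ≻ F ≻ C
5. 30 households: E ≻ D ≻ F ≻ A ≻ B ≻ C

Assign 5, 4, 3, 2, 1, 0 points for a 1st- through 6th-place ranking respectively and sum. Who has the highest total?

F

B: 13·0 + 38·5 + 36·1 + 39·4 + 30·1 = 412
E: 13·3 + 38·0 + 36·2 + 39·5 + 30·5 = 456
C: 13·5 + 38·3 + 36·4 + 39·0 + 30·0 = 323
A: 13·2 + 38·1 + 36·3 + 39·3 + 30·2 = 349
D: 13·1 + 38·2 + 36·0 + 39·2 + 30·4 = 287
F: 13·4 + 38·4 + 36·5 + 39·1 + 30·3 = 513
F has the highest Borda score (513).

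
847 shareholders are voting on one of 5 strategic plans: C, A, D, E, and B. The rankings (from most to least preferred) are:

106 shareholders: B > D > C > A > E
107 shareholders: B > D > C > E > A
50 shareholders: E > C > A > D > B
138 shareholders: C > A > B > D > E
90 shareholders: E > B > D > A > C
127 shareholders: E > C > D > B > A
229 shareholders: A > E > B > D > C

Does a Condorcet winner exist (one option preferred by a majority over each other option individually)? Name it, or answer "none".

none

Checking pairwise contests:
D beats C 532–315.
C beats A 528–319.
E beats D 496–351.
A beats E 473–374.
E beats B 496–351.
Every option loses at least one head-to-head, so there is no Condorcet winner.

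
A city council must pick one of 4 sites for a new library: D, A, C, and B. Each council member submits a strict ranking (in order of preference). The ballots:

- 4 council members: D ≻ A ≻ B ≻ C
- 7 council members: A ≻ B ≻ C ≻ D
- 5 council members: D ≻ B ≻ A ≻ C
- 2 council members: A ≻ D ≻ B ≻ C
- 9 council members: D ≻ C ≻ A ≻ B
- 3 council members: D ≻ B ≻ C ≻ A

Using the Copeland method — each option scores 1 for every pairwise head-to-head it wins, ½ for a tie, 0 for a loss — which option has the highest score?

D: beats A, C, and B → score 3.
A: beats C and B; loses to D → score 2.
C: loses to D, A, and B → score 0.
B: beats C; loses to D and A → score 1.
D has the best pairwise record.

D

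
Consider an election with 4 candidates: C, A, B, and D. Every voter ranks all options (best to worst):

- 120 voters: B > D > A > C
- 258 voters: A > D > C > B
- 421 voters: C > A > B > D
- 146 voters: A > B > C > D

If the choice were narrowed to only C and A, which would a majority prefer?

A

Voters preferring C to A: 421; preferring A to C: 524.
A wins the head-to-head.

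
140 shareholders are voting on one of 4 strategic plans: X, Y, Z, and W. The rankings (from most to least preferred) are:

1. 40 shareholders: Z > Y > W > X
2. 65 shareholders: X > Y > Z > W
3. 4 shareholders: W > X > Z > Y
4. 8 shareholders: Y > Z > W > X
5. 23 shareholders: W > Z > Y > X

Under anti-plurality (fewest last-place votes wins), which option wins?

Z

Last-place votes: X 71, Y 4, Z 0, W 65.
Z is ranked last by the fewest voters, so Z wins.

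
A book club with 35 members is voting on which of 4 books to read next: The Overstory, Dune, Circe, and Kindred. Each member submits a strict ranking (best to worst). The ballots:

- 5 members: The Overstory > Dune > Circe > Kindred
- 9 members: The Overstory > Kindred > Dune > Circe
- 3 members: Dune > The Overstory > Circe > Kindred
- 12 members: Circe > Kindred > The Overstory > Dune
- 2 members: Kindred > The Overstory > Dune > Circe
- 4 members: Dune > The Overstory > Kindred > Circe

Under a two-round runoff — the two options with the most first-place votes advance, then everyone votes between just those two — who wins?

The Overstory

Round 1 first-place votes: The Overstory 14, Dune 7, Circe 12, Kindred 2.
The Overstory and Circe advance.
Runoff: The Overstory is preferred to Circe by 23 voters; Circe by 12.
The Overstory wins the runoff.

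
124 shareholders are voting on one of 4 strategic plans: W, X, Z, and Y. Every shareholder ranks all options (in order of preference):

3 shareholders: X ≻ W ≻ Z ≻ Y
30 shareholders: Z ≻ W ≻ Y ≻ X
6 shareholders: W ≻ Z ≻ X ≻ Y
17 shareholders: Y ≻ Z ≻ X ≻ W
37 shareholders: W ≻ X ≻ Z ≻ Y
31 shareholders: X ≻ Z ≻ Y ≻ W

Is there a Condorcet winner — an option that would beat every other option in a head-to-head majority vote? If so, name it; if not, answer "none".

none

Checking pairwise contests:
Z beats W 78–46.
W beats X 73–51.
X beats Z 71–53.
W beats Y 76–48.
Every option loses at least one head-to-head, so there is no Condorcet winner.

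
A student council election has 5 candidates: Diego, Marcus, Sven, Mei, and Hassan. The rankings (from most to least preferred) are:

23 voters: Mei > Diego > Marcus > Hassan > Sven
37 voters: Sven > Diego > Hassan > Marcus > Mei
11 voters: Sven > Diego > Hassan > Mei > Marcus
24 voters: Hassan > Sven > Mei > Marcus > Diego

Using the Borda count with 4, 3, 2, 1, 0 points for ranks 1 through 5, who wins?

Diego: 23·3 + 37·3 + 11·3 + 24·0 = 213
Marcus: 23·2 + 37·1 + 11·0 + 24·1 = 107
Sven: 23·0 + 37·4 + 11·4 + 24·3 = 264
Mei: 23·4 + 37·0 + 11·1 + 24·2 = 151
Hassan: 23·1 + 37·2 + 11·2 + 24·4 = 215
Sven has the highest Borda score (264).

Sven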